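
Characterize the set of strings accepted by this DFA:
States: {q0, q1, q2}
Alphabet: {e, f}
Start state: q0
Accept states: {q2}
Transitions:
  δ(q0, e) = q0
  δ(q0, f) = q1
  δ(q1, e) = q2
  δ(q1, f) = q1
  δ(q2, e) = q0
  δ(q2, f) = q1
Testing a few strings:
  'e' → reject
  'ee' → reject
  'fef' → reject
  'fefe' → accept
State roles: q0=no suffix match; q1=one trailing f; q2=suffix is fe
All strings over {e,f} ending with fe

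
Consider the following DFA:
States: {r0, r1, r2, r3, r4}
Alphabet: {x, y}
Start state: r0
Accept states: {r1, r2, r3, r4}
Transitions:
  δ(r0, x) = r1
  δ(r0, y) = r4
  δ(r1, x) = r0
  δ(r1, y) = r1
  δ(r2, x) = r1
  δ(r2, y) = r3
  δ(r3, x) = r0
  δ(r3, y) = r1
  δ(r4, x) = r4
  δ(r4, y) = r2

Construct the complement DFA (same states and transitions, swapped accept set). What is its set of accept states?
Complement accept states = All states \ Original accept states
= {r0, r1, r2, r3, r4} \ {r1, r2, r3, r4}
{r0}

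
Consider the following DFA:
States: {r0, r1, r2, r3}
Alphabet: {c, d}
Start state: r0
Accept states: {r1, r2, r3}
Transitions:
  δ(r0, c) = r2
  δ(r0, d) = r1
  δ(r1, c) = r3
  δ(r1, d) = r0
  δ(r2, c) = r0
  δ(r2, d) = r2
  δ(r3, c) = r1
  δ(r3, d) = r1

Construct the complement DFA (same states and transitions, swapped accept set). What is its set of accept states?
Complement accept states = All states \ Original accept states
= {r0, r1, r2, r3} \ {r1, r2, r3}
{r0}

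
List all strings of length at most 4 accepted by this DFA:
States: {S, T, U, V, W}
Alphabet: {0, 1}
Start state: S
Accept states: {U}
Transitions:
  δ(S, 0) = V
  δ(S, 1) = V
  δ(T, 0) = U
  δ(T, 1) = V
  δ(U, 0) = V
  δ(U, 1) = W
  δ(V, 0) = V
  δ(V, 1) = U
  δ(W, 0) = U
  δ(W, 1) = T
01, 11, 001, 101, 0001, 0101, 0110, 1001, 1101, 1110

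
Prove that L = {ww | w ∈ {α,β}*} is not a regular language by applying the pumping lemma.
Assume L is regular with pumping length p. Idea: pumping the leading α-block breaks the equality of the two halves.
Choose s = α^p β α^p β ∈ L (with w = α^p β). |s| = 2p+2 ≥ p. By the pumping lemma, s = xyz with |xy| ≤ p, |y| > 0, so y = α^k with k ≥ 1, in the first α-block. Then xy²z = α^(p+k) β α^p β, of length 2p+2+k. If k is odd this length is odd, so it cannot be of the form ww. If k is even, each half has length p+1+k/2 ≤ p+k, so the first half lies entirely inside the leading α-block and contains no β, while the second half ends in β; the halves differ. Either way xy²z ∉ L.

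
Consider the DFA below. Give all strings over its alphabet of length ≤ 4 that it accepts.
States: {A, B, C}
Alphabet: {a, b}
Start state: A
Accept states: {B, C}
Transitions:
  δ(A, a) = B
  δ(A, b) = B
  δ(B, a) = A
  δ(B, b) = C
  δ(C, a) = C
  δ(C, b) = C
a, b, ab, bb, aaa, aab, aba, abb, baa, bab, bba, bbb, aaab, aabb, abaa, abab, abba, abbb, baab, babb, bbaa, bbab, bbba, bbbb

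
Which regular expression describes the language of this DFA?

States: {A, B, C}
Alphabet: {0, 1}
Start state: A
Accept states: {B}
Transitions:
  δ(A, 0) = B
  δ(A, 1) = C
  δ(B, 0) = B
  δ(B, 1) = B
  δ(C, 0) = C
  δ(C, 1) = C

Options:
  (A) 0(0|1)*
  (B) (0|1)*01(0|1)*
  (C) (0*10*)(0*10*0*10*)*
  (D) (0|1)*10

Check each option against the DFA on short strings; one disagreement eliminates an option:
  (A) 0(0|1)*: agrees with the DFA on every string of length ≤ 6
  (B) (0|1)*01(0|1)*: on '0' the DFA goes A → B and accepts (B ∈ Accept), but the regex does not match it → eliminate
  (C) (0*10*)(0*10*0*10*)*: on '0' the DFA goes A → B and accepts (B ∈ Accept), but the regex does not match it → eliminate
  (D) (0|1)*10: on '0' the DFA goes A → B and accepts (B ∈ Accept), but the regex does not match it → eliminate
Only (A) is consistent with the DFA.
(A) 0(0|1)*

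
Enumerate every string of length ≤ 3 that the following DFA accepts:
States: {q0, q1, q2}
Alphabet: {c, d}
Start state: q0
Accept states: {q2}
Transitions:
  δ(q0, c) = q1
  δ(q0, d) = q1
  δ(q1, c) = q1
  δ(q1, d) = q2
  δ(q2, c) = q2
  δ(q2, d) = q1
cd, dd, ccd, cdc, dcd, ddc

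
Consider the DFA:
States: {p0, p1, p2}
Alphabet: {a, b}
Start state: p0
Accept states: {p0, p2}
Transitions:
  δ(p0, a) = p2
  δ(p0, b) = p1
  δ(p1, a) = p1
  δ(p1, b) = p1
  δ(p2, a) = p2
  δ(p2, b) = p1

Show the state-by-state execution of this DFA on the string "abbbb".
read 'a': p0 → p2
  read 'b': p2 → p1
  read 'b': p1 → p1
  read 'b': p1 → p1
  read 'b': p1 → p1
p0 -> p2 -> p1 -> p1 -> p1 -> p1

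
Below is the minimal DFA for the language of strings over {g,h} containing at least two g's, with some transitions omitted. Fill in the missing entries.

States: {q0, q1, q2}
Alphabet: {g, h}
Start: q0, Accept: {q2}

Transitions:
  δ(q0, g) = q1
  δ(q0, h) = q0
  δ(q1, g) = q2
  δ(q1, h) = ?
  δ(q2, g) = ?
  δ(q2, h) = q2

From the language and accept set, identify what each state tracks — q0: zero g's seen; q1: one g seen; q2: ≥ two g's seen.
Each missing δ(q, a) is the state matching the new tracked value after reading a.
δ(q1, h) = q1; δ(q2, g) = q2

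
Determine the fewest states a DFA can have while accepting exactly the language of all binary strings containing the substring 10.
By Myhill–Nerode, count the distinguishable equivalence classes: 3 classes — one per longest suffix of the input that is a prefix of '10' (lengths 0 through 1), plus an absorbing 'already seen 10' class.
3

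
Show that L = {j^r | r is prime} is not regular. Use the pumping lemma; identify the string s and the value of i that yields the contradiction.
Assume L is regular with pumping length p. Idea: pumping by a suitable count produces a composite length.
Let q be a prime with q ≥ p and choose s = j^q ∈ L. By the pumping lemma, s = xyz with |xy| ≤ p, |y| = k ≥ 1. Take i = q+1: |xy^(q+1)z| = q + q·k = q(1+k). Since q ≥ 2 and 1+k ≥ 2, q(1+k) is composite, so xy^(q+1)z ∉ L.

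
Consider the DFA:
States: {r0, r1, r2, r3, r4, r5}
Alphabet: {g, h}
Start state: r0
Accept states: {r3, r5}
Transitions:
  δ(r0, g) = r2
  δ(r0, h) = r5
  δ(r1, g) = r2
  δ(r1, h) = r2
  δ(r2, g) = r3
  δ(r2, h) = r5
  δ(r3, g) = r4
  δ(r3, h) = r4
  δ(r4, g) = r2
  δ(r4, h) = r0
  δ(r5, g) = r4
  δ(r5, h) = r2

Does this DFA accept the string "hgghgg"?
Processing string "hgghgg":
  r0 --h--> r5
  r5 --g--> r4
  r4 --g--> r2
  r2 --h--> r5
  r5 --g--> r4
  r4 --g--> r2
Final state: r2
Accept states: {r3, r5}
No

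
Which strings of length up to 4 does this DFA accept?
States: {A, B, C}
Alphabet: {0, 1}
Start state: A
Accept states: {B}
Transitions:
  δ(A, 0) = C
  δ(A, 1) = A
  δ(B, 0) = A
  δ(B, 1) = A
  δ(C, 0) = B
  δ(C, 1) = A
00, 100, 0100, 1100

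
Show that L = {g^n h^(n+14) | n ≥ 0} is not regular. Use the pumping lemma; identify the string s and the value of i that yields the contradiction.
Assume L is regular with pumping length p. Idea: pumping the g-block breaks the fixed offset of 14.
Choose s = g^p h^(p+14) ∈ L. By the pumping lemma, s = xyz with |xy| ≤ p, |y| > 0, so y = g^k with k ≥ 1. Then xy²z = g^(p+k) h^(p+14). For this to be in L we would need p+14 = (p+k)+14, i.e. k = 0, contradicting k ≥ 1. So xy²z ∉ L.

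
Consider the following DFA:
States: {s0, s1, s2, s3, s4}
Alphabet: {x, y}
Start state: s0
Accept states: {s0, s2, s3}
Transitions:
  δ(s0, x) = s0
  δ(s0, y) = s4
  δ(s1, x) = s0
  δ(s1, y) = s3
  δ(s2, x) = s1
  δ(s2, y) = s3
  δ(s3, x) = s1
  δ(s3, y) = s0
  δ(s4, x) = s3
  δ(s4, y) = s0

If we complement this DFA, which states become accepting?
Complement accept states = All states \ Original accept states
= {s0, s1, s2, s3, s4} \ {s0, s2, s3}
{s1, s4}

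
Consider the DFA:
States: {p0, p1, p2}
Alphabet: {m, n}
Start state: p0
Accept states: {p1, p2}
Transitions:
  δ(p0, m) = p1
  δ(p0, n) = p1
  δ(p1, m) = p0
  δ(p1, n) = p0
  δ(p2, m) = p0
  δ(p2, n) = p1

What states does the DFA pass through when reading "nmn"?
read 'n': p0 → p1
  read 'm': p1 → p0
  read 'n': p0 → p1
p0 -> p1 -> p0 -> p1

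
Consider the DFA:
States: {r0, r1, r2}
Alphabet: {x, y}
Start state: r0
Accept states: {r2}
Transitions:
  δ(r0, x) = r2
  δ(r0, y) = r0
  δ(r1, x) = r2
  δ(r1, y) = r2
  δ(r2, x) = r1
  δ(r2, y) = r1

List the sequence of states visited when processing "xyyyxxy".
read 'x': r0 → r2
  read 'y': r2 → r1
  read 'y': r1 → r2
  read 'y': r2 → r1
  read 'x': r1 → r2
  read 'x': r2 → r1
  read 'y': r1 → r2
r0 -> r2 -> r1 -> r2 -> r1 -> r2 -> r1 -> r2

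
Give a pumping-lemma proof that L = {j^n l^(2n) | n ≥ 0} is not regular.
Assume L is regular with pumping length p. Idea: pumping the j-block breaks the 1:2 ratio.
Choose s = j^p l^(2p) (length 3p ≥ p). By the pumping lemma, s = xyz with |xy| ≤ p, |y| > 0, so y = j^k with k ≥ 1. Then xy²z = j^(p+k) l^(2p). For this to be in L we would need 2p = 2(p+k), i.e. 2k = 0, contradicting k ≥ 1. So xy²z ∉ L.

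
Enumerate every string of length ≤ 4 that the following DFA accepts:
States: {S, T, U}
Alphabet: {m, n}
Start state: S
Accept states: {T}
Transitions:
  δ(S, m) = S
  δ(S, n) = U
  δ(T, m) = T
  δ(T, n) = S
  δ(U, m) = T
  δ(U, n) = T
nm, nn, mnm, mnn, nmm, nnm, mmnm, mmnn, mnmm, mnnm, nmmm, nnmm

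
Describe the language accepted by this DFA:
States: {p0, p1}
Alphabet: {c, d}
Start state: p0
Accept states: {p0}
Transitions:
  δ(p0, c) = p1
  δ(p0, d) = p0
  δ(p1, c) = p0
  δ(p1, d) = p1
Testing a few strings:
  'dc' → reject
  'ccd' → accept
  'ccc' → reject
  'd' → accept
State roles: p0=even number of c's so far; p1=odd number of c's so far
All strings over {c,d} with an even number of c's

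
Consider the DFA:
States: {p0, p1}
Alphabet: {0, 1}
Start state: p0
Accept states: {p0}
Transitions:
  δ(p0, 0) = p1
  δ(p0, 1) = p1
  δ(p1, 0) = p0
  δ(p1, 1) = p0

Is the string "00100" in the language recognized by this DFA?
Processing string "00100":
  p0 --0--> p1
  p1 --0--> p0
  p0 --1--> p1
  p1 --0--> p0
  p0 --0--> p1
Final state: p1
Accept states: {p0}
No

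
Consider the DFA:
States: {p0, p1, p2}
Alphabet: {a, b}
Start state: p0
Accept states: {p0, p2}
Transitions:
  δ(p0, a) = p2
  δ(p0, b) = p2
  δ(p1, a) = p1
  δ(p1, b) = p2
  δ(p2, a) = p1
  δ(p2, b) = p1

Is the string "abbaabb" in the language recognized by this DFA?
Processing string "abbaabb":
  p0 --a--> p2
  p2 --b--> p1
  p1 --b--> p2
  p2 --a--> p1
  p1 --a--> p1
  p1 --b--> p2
  p2 --b--> p1
Final state: p1
Accept states: {p0, p2}
No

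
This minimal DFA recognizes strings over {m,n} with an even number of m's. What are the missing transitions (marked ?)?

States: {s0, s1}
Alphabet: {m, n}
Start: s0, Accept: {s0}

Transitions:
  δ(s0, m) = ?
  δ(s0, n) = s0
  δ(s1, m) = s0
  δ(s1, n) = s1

From the language and accept set, identify what each state tracks — s0: even number of m's so far; s1: odd number of m's so far.
Each missing δ(q, a) is the state matching the new tracked value after reading a.
δ(s0, m) = s1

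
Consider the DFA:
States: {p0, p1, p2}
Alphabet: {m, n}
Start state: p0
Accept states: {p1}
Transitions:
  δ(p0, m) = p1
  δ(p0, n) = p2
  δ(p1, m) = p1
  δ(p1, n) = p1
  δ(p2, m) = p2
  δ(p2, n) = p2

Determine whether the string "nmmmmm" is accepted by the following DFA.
Processing string "nmmmmm":
  p0 --n--> p2
  p2 --m--> p2
  p2 --m--> p2
  p2 --m--> p2
  p2 --m--> p2
  p2 --m--> p2
Final state: p2
Accept states: {p1}
No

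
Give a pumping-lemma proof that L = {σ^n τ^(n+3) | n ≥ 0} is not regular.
Assume L is regular with pumping length p. Idea: pumping the σ-block breaks the fixed offset of 3.
Choose s = σ^p τ^(p+3) ∈ L. By the pumping lemma, s = xyz with |xy| ≤ p, |y| > 0, so y = σ^k with k ≥ 1. Then xy²z = σ^(p+k) τ^(p+3). For this to be in L we would need p+3 = (p+k)+3, i.e. k = 0, contradicting k ≥ 1. So xy²z ∉ L.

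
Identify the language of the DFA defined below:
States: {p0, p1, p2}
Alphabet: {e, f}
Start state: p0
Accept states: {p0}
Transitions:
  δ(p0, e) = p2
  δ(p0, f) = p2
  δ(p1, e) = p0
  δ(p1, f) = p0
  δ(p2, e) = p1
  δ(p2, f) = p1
Testing a few strings:
  'eeff' → reject
  'e' → reject
  'eff' → accept
  'efe' → accept
State roles: p0=length ≡ 0 (mod 3); p1=length ≡ 2 (mod 3); p2=length ≡ 1 (mod 3)
All strings over {e,f} whose length is a multiple of 3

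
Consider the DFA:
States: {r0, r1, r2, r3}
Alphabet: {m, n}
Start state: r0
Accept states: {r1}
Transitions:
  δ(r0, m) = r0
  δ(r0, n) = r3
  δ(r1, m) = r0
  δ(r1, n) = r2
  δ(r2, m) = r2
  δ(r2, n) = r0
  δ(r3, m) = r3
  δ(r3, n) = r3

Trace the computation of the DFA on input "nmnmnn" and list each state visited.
read 'n': r0 → r3
  read 'm': r3 → r3
  read 'n': r3 → r3
  read 'm': r3 → r3
  read 'n': r3 → r3
  read 'n': r3 → r3
r0 -> r3 -> r3 -> r3 -> r3 -> r3 -> r3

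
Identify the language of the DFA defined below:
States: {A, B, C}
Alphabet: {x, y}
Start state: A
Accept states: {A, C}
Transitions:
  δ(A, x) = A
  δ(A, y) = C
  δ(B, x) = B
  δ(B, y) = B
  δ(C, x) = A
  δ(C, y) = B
Testing a few strings:
  'yxy' → accept
  'xxyx' → accept
  'yxxy' → accept
  'yxyy' → reject
State roles: A=last symbol not y (ok); B=saw yy (dead); C=last symbol y (ok)
All strings over {x,y} with no two consecutive y's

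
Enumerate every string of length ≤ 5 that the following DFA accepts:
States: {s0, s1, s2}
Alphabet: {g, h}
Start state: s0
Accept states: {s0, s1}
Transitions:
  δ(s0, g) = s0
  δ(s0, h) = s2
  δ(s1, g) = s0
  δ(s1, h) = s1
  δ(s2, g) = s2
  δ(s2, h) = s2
ε, g, gg, ggg, gggg, ggggg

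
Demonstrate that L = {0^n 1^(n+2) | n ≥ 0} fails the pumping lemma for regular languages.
Assume L is regular with pumping length p. Idea: pumping the 0-block breaks the fixed offset of 2.
Choose s = 0^p 1^(p+2) ∈ L. By the pumping lemma, s = xyz with |xy| ≤ p, |y| > 0, so y = 0^k with k ≥ 1. Then xy²z = 0^(p+k) 1^(p+2). For this to be in L we would need p+2 = (p+k)+2, i.e. k = 0, contradicting k ≥ 1. So xy²z ∉ L.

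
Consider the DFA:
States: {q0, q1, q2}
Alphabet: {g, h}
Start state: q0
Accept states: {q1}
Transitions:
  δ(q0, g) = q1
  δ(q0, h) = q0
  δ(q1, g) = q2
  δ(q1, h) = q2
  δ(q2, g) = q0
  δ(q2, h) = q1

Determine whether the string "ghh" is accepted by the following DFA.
Processing string "ghh":
  q0 --g--> q1
  q1 --h--> q2
  q2 --h--> q1
Final state: q1
Accept states: {q1}
Yes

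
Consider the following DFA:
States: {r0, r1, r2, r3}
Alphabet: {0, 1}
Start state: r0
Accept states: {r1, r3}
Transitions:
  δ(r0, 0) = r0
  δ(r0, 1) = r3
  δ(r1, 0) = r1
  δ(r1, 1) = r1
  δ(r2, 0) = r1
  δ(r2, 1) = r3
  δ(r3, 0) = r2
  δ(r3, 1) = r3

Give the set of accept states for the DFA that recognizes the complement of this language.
Complement accept states = All states \ Original accept states
= {r0, r1, r2, r3} \ {r1, r3}
{r0, r2}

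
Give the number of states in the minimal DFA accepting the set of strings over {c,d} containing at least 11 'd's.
By Myhill–Nerode, count the distinguishable equivalence classes: 12 classes — having seen 0, 1, …, 10, or ≥11 copies of 'd'; any two classes i < j (j ≤ 11) are distinguished by the string d^(11−j), which takes class j to 11 copies (accepted) but leaves class i below 11 (rejected).
12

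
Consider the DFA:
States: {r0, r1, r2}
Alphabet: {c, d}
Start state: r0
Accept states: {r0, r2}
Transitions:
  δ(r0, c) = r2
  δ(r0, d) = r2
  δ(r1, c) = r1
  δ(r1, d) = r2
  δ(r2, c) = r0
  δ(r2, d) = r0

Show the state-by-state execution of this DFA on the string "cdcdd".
read 'c': r0 → r2
  read 'd': r2 → r0
  read 'c': r0 → r2
  read 'd': r2 → r0
  read 'd': r0 → r2
r0 -> r2 -> r0 -> r2 -> r0 -> r2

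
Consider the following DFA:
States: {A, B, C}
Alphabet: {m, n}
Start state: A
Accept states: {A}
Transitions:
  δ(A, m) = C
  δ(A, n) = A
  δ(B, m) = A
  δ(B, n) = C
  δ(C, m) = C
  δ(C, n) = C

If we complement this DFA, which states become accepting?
Complement accept states = All states \ Original accept states
= {A, B, C} \ {A}
{B, C}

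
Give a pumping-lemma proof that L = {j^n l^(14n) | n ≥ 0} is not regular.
Assume L is regular with pumping length p. Idea: pumping the j-block breaks the 1:14 ratio.
Choose s = j^p l^(14p) (length 15p ≥ p). By the pumping lemma, s = xyz with |xy| ≤ p, |y| > 0, so y = j^k with k ≥ 1. Then xy²z = j^(p+k) l^(14p). For this to be in L we would need 14p = 14(p+k), i.e. 14k = 0, contradicting k ≥ 1. So xy²z ∉ L.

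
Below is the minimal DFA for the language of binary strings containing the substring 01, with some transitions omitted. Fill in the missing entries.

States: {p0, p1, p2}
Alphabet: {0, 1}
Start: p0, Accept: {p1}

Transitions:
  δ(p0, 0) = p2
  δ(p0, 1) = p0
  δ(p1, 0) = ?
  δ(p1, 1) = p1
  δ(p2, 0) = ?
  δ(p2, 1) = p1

From the language and accept set, identify what each state tracks — p0: no 0 seen yet; p1: substring 01 seen; p2: seen a 0, waiting for 1.
Each missing δ(q, a) is the state matching the new tracked value after reading a.
δ(p1, 0) = p1; δ(p2, 0) = p2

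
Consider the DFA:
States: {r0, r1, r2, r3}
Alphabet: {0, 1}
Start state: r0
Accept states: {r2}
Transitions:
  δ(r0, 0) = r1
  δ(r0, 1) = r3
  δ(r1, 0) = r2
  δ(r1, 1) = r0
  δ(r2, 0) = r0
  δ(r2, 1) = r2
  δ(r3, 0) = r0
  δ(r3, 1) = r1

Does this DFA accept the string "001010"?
Processing string "001010":
  r0 --0--> r1
  r1 --0--> r2
  r2 --1--> r2
  r2 --0--> r0
  r0 --1--> r3
  r3 --0--> r0
Final state: r0
Accept states: {r2}
No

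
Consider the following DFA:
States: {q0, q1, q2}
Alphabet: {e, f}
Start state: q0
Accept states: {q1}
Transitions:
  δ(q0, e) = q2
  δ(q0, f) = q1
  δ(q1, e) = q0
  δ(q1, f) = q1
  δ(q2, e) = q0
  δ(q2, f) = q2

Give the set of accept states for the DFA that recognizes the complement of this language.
Complement accept states = All states \ Original accept states
= {q0, q1, q2} \ {q1}
{q0, q2}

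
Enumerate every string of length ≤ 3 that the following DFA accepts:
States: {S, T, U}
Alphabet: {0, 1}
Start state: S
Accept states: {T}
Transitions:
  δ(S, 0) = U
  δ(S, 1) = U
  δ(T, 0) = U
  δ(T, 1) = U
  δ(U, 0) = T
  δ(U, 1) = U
00, 10, 010, 110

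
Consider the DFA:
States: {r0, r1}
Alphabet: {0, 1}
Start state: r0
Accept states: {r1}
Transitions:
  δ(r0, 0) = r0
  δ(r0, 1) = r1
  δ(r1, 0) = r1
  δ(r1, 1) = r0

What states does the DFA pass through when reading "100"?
read '1': r0 → r1
  read '0': r1 → r1
  read '0': r1 → r1
r0 -> r1 -> r1 -> r1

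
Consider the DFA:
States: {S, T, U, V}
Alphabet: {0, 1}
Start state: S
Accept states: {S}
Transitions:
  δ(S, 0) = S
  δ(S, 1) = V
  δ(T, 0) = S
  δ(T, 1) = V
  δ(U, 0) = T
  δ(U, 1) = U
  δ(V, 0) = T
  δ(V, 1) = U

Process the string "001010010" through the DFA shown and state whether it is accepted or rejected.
Processing string "001010010":
  S --0--> S
  S --0--> S
  S --1--> V
  V --0--> T
  T --1--> V
  V --0--> T
  T --0--> S
  S --1--> V
  V --0--> T
Final state: T
Accept states: {S}
No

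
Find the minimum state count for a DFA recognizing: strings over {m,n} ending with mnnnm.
By Myhill–Nerode, count the distinguishable equivalence classes: 6 classes — one per longest suffix of the input that is a prefix of 'mnnnm' (lengths 0 through 5); only the length-5 class is accepting.
6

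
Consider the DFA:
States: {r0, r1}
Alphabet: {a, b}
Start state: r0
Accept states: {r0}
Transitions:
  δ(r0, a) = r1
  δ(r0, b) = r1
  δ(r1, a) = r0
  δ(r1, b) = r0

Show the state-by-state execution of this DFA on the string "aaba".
read 'a': r0 → r1
  read 'a': r1 → r0
  read 'b': r0 → r1
  read 'a': r1 → r0
r0 -> r1 -> r0 -> r1 -> r0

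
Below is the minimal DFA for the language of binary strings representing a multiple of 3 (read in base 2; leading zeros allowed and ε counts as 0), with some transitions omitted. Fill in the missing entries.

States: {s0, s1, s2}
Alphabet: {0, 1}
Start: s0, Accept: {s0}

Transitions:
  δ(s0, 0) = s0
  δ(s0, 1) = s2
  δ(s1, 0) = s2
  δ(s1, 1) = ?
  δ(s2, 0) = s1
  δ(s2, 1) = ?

From the language and accept set, identify what each state tracks — s0: value ≡ 0 (mod 3); s1: value ≡ 2 (mod 3); s2: value ≡ 1 (mod 3).
Each missing δ(q, a) is the state matching the new tracked value after reading a.
δ(s1, 1) = s1; δ(s2, 1) = s0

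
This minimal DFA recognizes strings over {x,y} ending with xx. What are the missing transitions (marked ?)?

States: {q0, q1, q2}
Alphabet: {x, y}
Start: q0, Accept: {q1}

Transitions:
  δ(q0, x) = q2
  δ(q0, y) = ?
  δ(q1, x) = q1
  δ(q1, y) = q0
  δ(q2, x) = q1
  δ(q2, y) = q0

From the language and accept set, identify what each state tracks — q0: last symbol not x; q1: two trailing x's; q2: one trailing x.
Each missing δ(q, a) is the state matching the new tracked value after reading a.
δ(q0, y) = q0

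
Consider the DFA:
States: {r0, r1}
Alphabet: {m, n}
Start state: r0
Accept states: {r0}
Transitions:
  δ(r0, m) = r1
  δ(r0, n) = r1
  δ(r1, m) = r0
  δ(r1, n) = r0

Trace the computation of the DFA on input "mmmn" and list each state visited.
read 'm': r0 → r1
  read 'm': r1 → r0
  read 'm': r0 → r1
  read 'n': r1 → r0
r0 -> r1 -> r0 -> r1 -> r0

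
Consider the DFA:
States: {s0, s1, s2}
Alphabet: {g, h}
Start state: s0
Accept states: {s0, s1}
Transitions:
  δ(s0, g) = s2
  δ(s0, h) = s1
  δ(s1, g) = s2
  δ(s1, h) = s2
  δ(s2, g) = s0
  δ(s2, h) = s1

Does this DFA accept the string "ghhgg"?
Processing string "ghhgg":
  s0 --g--> s2
  s2 --h--> s1
  s1 --h--> s2
  s2 --g--> s0
  s0 --g--> s2
Final state: s2
Accept states: {s0, s1}
No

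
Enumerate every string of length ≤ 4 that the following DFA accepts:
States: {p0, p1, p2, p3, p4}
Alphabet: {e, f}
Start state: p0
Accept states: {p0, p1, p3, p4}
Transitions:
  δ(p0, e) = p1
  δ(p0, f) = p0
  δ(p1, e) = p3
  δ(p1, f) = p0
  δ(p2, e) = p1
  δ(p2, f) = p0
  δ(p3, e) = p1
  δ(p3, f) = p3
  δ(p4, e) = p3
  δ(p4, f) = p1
ε, e, f, ee, ef, fe, ff, eee, eef, efe, eff, fee, fef, ffe, fff, eeee, eeef, eefe, eeff, efee, efef, effe, efff, feee, feef, fefe, feff, ffee, ffef, fffe, ffff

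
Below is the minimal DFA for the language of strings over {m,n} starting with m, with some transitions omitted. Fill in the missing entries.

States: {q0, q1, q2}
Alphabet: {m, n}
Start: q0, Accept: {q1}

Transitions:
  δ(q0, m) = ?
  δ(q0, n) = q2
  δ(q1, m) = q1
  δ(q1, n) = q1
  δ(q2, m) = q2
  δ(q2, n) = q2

From the language and accept set, identify what each state tracks — q0: no input read; q1: started with m; q2: started with n (dead).
Each missing δ(q, a) is the state matching the new tracked value after reading a.
δ(q0, m) = q1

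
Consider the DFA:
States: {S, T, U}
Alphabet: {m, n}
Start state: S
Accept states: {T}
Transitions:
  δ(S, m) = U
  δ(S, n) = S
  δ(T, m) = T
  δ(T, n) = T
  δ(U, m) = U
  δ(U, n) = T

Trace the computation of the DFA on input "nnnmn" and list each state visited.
read 'n': S → S
  read 'n': S → S
  read 'n': S → S
  read 'm': S → U
  read 'n': U → T
S -> S -> S -> S -> U -> T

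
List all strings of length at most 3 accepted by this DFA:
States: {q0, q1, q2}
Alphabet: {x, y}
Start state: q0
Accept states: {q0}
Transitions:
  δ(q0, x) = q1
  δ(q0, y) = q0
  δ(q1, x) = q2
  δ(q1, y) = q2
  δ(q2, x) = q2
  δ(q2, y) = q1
ε, y, yy, yyy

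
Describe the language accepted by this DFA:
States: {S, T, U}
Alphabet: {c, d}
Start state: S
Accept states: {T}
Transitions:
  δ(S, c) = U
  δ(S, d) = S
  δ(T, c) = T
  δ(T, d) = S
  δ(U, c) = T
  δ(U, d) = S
Testing a few strings:
  'ccd' → reject
  'cdd' → reject
  'cddd' → reject
  'd' → reject
State roles: S=last symbol not c; T=two trailing c's; U=one trailing c
All strings over {c,d} ending with cc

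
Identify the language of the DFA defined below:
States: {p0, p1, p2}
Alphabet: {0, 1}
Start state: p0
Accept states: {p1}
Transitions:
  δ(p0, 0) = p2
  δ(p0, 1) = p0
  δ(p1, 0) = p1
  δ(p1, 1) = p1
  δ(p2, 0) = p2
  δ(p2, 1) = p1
Testing a few strings:
  '0' → reject
  '1001' → accept
  '1110' → reject
  '00' → reject
State roles: p0=no 0 seen yet; p1=substring 01 seen; p2=seen a 0, waiting for 1
All binary strings containing the substring 01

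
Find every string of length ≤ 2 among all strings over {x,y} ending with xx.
xx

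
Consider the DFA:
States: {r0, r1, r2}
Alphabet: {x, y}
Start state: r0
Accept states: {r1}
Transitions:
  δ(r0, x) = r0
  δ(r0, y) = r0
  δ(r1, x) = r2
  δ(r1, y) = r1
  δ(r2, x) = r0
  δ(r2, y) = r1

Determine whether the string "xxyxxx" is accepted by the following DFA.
Processing string "xxyxxx":
  r0 --x--> r0
  r0 --x--> r0
  r0 --y--> r0
  r0 --x--> r0
  r0 --x--> r0
  r0 --x--> r0
Final state: r0
Accept states: {r1}
No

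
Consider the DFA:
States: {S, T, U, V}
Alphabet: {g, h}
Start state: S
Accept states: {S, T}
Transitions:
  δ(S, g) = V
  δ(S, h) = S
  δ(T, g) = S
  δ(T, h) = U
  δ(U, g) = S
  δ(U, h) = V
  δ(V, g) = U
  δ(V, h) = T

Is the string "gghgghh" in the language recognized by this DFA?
Processing string "gghgghh":
  S --g--> V
  V --g--> U
  U --h--> V
  V --g--> U
  U --g--> S
  S --h--> S
  S --h--> S
Final state: S
Accept states: {S, T}
Yes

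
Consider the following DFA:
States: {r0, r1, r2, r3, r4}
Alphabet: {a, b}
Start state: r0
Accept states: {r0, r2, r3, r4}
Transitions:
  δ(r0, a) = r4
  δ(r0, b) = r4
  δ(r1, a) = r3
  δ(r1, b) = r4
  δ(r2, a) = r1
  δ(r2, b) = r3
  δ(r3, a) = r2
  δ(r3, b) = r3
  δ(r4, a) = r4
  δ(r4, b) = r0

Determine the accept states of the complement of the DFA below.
Complement accept states = All states \ Original accept states
= {r0, r1, r2, r3, r4} \ {r0, r2, r3, r4}
{r1}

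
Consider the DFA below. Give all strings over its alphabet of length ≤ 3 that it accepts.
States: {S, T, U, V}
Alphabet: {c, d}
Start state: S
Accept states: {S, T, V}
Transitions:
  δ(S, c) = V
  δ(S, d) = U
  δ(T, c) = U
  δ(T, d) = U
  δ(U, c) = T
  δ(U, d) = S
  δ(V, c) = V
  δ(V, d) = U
ε, c, cc, dc, dd, ccc, cdc, cdd, ddc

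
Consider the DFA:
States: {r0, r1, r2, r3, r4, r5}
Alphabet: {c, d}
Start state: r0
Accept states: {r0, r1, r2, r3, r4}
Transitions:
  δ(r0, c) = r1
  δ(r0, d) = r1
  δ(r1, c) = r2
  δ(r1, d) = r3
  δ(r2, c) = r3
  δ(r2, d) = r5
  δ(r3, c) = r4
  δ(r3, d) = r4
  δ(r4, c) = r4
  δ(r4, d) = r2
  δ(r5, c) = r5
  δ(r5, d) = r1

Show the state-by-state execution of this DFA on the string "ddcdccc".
read 'd': r0 → r1
  read 'd': r1 → r3
  read 'c': r3 → r4
  read 'd': r4 → r2
  read 'c': r2 → r3
  read 'c': r3 → r4
  read 'c': r4 → r4
r0 -> r1 -> r3 -> r4 -> r2 -> r3 -> r4 -> r4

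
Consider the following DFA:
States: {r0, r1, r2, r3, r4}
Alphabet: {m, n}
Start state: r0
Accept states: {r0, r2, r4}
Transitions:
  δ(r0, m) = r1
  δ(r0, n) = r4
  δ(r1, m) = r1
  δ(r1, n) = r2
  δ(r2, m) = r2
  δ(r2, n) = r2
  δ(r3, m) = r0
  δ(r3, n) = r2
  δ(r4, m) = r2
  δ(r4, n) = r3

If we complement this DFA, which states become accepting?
Complement accept states = All states \ Original accept states
= {r0, r1, r2, r3, r4} \ {r0, r2, r4}
{r1, r3}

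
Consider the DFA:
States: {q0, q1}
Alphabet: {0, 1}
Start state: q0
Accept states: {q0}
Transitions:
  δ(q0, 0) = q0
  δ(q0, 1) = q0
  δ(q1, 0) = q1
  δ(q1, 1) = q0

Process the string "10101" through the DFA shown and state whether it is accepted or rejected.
Processing string "10101":
  q0 --1--> q0
  q0 --0--> q0
  q0 --1--> q0
  q0 --0--> q0
  q0 --1--> q0
Final state: q0
Accept states: {q0}
Yes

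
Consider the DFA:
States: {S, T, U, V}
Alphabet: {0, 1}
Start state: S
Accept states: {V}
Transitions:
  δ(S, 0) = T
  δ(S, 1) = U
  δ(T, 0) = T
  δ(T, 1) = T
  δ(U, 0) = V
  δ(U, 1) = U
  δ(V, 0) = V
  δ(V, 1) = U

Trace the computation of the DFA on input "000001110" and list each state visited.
read '0': S → T
  read '0': T → T
  read '0': T → T
  read '0': T → T
  read '0': T → T
  read '1': T → T
  read '1': T → T
  read '1': T → T
  read '0': T → T
S -> T -> T -> T -> T -> T -> T -> T -> T -> T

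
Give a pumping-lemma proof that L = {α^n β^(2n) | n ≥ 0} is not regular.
Assume L is regular with pumping length p. Idea: pumping the α-block breaks the 1:2 ratio.
Choose s = α^p β^(2p) (length 3p ≥ p). By the pumping lemma, s = xyz with |xy| ≤ p, |y| > 0, so y = α^k with k ≥ 1. Then xy²z = α^(p+k) β^(2p). For this to be in L we would need 2p = 2(p+k), i.e. 2k = 0, contradicting k ≥ 1. So xy²z ∉ L.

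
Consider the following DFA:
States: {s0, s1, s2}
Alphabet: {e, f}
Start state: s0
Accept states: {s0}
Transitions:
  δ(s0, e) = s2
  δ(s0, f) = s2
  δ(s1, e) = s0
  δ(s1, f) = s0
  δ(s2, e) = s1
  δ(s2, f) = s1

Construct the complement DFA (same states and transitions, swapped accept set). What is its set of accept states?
Complement accept states = All states \ Original accept states
= {s0, s1, s2} \ {s0}
{s1, s2}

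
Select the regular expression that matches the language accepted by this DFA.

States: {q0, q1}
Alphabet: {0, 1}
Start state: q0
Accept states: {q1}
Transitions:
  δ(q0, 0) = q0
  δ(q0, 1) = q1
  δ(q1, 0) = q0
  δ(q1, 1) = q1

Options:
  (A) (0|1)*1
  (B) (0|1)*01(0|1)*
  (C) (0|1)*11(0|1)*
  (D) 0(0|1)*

Check each option against the DFA on short strings; one disagreement eliminates an option:
  (A) (0|1)*1: agrees with the DFA on every string of length ≤ 6
  (B) (0|1)*01(0|1)*: on '1' the DFA goes q0 → q1 and accepts (q1 ∈ Accept), but the regex does not match it → eliminate
  (C) (0|1)*11(0|1)*: on '1' the DFA goes q0 → q1 and accepts (q1 ∈ Accept), but the regex does not match it → eliminate
  (D) 0(0|1)*: on '0' the DFA goes q0 → q0 and rejects (q0 ∉ Accept), but the regex matches it → eliminate
Only (A) is consistent with the DFA.
(A) (0|1)*1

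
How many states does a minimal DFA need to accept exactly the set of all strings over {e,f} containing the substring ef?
By Myhill–Nerode, count the distinguishable equivalence classes: 3 classes — one per longest suffix of the input that is a prefix of 'ef' (lengths 0 through 1), plus an absorbing 'already seen ef' class.
3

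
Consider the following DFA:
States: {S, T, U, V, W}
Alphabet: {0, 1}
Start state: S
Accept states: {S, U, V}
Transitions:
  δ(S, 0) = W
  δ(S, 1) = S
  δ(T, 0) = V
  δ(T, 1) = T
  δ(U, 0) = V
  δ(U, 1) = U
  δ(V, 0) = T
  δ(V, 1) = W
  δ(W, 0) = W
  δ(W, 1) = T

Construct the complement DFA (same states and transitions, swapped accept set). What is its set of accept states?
Complement accept states = All states \ Original accept states
= {S, T, U, V, W} \ {S, U, V}
{T, W}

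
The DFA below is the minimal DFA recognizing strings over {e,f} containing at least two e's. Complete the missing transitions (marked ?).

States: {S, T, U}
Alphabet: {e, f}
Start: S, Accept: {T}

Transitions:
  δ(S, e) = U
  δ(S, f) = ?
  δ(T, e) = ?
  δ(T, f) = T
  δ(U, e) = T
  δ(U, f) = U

From the language and accept set, identify what each state tracks — S: zero e's seen; T: ≥ two e's seen; U: one e seen.
Each missing δ(q, a) is the state matching the new tracked value after reading a.
δ(S, f) = S; δ(T, e) = T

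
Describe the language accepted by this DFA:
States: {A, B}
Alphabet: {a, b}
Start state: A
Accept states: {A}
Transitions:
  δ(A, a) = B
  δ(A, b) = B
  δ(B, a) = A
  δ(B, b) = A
Testing a few strings:
  'aba' → reject
  'b' → reject
  'aaa' → reject
  'aa' → accept
State roles: A=even length so far; B=odd length so far
All strings over {a,b} of even length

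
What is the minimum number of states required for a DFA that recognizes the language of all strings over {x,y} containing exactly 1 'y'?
By Myhill–Nerode, count the distinguishable equivalence classes: 3 classes — having seen 0, 1, or >1 copies of 'y'; the count-1 class is the only accepting one and >1 is dead.
3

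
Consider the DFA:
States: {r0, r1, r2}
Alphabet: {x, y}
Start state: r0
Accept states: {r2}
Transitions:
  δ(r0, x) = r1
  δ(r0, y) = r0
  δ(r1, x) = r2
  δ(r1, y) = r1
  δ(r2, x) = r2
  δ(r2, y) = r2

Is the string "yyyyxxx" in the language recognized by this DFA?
Processing string "yyyyxxx":
  r0 --y--> r0
  r0 --y--> r0
  r0 --y--> r0
  r0 --y--> r0
  r0 --x--> r1
  r1 --x--> r2
  r2 --x--> r2
Final state: r2
Accept states: {r2}
Yes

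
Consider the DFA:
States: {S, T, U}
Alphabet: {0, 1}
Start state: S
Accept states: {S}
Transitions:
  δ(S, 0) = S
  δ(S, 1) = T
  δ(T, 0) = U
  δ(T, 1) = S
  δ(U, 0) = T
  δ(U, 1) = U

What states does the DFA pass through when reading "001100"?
read '0': S → S
  read '0': S → S
  read '1': S → T
  read '1': T → S
  read '0': S → S
  read '0': S → S
S -> S -> S -> T -> S -> S -> S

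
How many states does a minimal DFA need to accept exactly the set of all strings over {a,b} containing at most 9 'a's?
By Myhill–Nerode, count the distinguishable equivalence classes: 11 classes — having seen 0, 1, …, 9, or >9 copies of 'a'; counts 0 through 9 are accepting and >9 is dead.
11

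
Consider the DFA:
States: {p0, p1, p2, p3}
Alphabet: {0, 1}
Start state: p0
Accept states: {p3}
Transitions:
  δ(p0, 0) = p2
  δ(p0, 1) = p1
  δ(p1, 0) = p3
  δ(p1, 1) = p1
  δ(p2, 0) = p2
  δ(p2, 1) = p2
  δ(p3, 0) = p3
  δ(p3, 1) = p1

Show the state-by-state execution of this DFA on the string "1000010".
read '1': p0 → p1
  read '0': p1 → p3
  read '0': p3 → p3
  read '0': p3 → p3
  read '0': p3 → p3
  read '1': p3 → p1
  read '0': p1 → p3
p0 -> p1 -> p3 -> p3 -> p3 -> p3 -> p1 -> p3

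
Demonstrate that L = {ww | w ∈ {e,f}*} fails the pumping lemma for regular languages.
Assume L is regular with pumping length p. Idea: pumping the leading e-block breaks the equality of the two halves.
Choose s = e^p f e^p f ∈ L (with w = e^p f). |s| = 2p+2 ≥ p. By the pumping lemma, s = xyz with |xy| ≤ p, |y| > 0, so y = e^k with k ≥ 1, in the first e-block. Then xy²z = e^(p+k) f e^p f, of length 2p+2+k. If k is odd this length is odd, so it cannot be of the form ww. If k is even, each half has length p+1+k/2 ≤ p+k, so the first half lies entirely inside the leading e-block and contains no f, while the second half ends in f; the halves differ. Either way xy²z ∉ L.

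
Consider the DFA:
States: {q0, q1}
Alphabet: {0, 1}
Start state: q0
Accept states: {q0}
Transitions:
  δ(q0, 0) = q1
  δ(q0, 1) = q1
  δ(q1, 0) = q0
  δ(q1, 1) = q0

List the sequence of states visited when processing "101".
read '1': q0 → q1
  read '0': q1 → q0
  read '1': q0 → q1
q0 -> q1 -> q0 -> q1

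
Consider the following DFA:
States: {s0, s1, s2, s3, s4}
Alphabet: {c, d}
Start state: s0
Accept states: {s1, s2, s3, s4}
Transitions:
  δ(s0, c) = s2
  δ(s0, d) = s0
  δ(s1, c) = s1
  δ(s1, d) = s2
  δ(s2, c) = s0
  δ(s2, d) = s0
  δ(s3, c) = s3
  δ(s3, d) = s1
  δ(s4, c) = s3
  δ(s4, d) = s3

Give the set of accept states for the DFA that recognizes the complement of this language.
Complement accept states = All states \ Original accept states
= {s0, s1, s2, s3, s4} \ {s1, s2, s3, s4}
{s0}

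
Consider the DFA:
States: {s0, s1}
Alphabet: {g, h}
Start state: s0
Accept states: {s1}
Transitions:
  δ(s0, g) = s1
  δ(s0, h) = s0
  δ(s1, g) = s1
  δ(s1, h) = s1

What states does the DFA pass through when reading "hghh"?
read 'h': s0 → s0
  read 'g': s0 → s1
  read 'h': s1 → s1
  read 'h': s1 → s1
s0 -> s0 -> s1 -> s1 -> s1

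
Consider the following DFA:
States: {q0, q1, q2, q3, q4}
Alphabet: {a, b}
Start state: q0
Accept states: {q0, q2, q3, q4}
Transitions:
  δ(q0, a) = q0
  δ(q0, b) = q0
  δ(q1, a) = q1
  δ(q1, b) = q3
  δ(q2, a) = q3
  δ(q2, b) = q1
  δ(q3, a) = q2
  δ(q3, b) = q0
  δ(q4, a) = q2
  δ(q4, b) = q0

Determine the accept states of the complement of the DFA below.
Complement accept states = All states \ Original accept states
= {q0, q1, q2, q3, q4} \ {q0, q2, q3, q4}
{q1}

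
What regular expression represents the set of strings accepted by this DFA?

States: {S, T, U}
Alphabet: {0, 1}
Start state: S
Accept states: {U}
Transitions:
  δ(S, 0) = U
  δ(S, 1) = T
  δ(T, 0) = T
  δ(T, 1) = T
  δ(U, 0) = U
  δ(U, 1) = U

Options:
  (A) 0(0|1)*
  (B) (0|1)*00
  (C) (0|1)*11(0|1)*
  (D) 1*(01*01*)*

Check each option against the DFA on short strings; one disagreement eliminates an option:
  (A) 0(0|1)*: agrees with the DFA on every string of length ≤ 6
  (B) (0|1)*00: on '0' the DFA goes S → U and accepts (U ∈ Accept), but the regex does not match it → eliminate
  (C) (0|1)*11(0|1)*: on '0' the DFA goes S → U and accepts (U ∈ Accept), but the regex does not match it → eliminate
  (D) 1*(01*01*)*: on ε the DFA stays in S and rejects (S ∉ Accept), but the regex matches it → eliminate
Only (A) is consistent with the DFA.
(A) 0(0|1)*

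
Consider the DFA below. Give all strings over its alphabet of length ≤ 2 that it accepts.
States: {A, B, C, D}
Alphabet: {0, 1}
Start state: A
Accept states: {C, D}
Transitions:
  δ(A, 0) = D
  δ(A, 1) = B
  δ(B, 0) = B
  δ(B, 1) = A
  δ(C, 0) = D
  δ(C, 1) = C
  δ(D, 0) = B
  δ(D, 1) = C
0, 01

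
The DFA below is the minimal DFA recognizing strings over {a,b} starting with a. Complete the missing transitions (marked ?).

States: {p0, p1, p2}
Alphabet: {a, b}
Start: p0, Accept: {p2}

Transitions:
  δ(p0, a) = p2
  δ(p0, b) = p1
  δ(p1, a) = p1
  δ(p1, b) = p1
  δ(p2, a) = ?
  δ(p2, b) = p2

From the language and accept set, identify what each state tracks — p0: no input read; p1: started with b (dead); p2: started with a.
Each missing δ(q, a) is the state matching the new tracked value after reading a.
δ(p2, a) = p2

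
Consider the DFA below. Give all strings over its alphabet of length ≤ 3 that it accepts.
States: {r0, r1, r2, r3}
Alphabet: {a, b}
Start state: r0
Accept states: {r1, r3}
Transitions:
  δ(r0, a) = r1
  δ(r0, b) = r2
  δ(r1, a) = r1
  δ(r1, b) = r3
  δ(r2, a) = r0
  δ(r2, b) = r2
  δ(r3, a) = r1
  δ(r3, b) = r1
a, aa, ab, aaa, aab, aba, abb, baa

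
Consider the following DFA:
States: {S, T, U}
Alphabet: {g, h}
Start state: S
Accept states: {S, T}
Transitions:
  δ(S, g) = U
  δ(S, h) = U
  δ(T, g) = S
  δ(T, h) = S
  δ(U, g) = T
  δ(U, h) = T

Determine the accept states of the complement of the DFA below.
Complement accept states = All states \ Original accept states
= {S, T, U} \ {S, T}
{U}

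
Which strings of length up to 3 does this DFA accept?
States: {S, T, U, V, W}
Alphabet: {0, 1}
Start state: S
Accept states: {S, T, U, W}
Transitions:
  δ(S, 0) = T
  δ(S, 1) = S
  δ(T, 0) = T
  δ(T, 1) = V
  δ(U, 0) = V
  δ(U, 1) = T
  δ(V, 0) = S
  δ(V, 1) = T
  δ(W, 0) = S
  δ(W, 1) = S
ε, 0, 1, 00, 10, 11, 000, 010, 011, 100, 110, 111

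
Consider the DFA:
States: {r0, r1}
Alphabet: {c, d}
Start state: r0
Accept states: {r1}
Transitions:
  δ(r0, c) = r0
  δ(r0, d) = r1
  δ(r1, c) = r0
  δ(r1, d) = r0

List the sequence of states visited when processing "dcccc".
read 'd': r0 → r1
  read 'c': r1 → r0
  read 'c': r0 → r0
  read 'c': r0 → r0
  read 'c': r0 → r0
r0 -> r1 -> r0 -> r0 -> r0 -> r0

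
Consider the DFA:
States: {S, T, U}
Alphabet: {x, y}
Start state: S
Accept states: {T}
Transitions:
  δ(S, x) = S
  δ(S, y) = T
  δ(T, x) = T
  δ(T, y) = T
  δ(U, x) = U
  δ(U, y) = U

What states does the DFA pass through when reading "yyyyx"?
read 'y': S → T
  read 'y': T → T
  read 'y': T → T
  read 'y': T → T
  read 'x': T → T
S -> T -> T -> T -> T -> T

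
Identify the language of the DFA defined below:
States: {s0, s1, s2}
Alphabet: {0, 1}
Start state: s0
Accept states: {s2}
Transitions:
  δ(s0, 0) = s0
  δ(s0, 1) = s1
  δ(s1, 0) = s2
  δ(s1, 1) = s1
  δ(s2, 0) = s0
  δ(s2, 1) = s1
Testing a few strings:
  '1010' → accept
  '11' → reject
  '10' → accept
  '001' → reject
State roles: s0=no suffix match; s1=one trailing 1; s2=suffix is 10
All binary strings ending with 10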